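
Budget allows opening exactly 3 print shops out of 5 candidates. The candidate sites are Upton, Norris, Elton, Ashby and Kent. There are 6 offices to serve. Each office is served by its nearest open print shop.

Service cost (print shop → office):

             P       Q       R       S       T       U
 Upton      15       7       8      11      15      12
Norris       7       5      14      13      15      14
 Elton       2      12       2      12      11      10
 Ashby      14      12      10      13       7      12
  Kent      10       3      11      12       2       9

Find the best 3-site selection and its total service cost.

With exactly 3 open, each office uses its cheapest among the chosen.
{Upton, Elton, Kent}: P→Elton 2, Q→Kent 3, R→Elton 2, S→Upton 11, T→Kent 2, U→Kent 9. Service cost 29.
{Norris, Elton, Kent}: service cost 30
{Elton, Ashby, Kent}: service cost 30
Among all 10 size-3 choices, {Upton, Elton, Kent} is lowest.

Choose Upton, Elton and Kent; total service cost 29.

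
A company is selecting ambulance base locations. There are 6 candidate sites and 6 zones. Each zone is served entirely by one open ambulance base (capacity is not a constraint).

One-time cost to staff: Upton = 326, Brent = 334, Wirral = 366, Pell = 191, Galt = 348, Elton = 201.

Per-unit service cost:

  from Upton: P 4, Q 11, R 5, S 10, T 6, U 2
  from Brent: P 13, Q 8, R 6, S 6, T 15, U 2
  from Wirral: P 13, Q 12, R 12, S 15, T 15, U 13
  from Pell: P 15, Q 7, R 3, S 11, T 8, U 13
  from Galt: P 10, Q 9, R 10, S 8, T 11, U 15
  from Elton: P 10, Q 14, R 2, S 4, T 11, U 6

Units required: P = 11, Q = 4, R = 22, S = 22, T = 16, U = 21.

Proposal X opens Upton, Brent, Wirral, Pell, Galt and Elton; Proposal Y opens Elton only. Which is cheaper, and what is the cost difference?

Proposal Y is cheaper by 1307.

Proposal X: {Upton, Brent, Wirral, Pell, Galt, Elton}: P→Upton 4·11=44, Q→Pell 7·4=28, R→Elton 2·22=44, S→Elton 4·22=88, T→Upton 6·16=96, U→Upton 2·21=42. Service 342; fixed 1766; total 2108.
Proposal Y: {Elton}: P→Elton 10·11=110, Q→Elton 14·4=56, R→Elton 2·22=44, S→Elton 4·22=88, T→Elton 11·16=176, U→Elton 6·21=126. Service 600; fixed 201; total 801.
Difference: |2108 − 801| = 1307.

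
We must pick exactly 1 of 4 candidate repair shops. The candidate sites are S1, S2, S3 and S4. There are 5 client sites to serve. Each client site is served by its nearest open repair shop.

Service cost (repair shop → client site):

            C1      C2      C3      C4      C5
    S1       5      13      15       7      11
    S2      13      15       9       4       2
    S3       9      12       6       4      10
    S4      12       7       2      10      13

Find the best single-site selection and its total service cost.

Choose S3 only; total service cost 41.

With exactly 1 open, each client site uses its cheapest among the chosen.
{S3}: C1→S3 9, C2→S3 12, C3→S3 6, C4→S3 4, C5→S3 10. Service cost 41.
{S2}: service cost 43
{S4}: service cost 44
Among all 4 size-1 choices, {S3} is lowest.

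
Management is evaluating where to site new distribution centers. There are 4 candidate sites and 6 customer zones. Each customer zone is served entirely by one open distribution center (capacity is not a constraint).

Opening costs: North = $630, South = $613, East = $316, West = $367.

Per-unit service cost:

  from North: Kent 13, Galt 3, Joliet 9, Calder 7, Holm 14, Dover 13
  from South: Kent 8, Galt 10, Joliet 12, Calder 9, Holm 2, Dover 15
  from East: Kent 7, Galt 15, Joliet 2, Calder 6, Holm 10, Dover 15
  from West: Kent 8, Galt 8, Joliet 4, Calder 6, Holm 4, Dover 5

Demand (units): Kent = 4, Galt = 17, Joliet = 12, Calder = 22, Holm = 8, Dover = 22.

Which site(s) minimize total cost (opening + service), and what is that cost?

Open West only; minimum total cost 857.

For any fixed open set, each customer zone goes to its cheapest open site; total = fixed + service.
{West}: Kent→West 8·4=32, Galt→West 8·17=136, Joliet→West 4·12=48, Calder→West 6·22=132, Holm→West 4·8=32, Dover→West 5·22=110. Service 490; fixed 367; total 857.
{East, West}: Kent→East 7·4=28, Galt→West 8·17=136, Joliet→East 2·12=24, Calder→East 6·22=132, Holm→West 4·8=32, Dover→West 5·22=110. Service 462; fixed 683; total 1145.
{East}: service 849 + fixed 316 = 1165
{North, South, East, West}: service 361 + fixed 1926 = 2287
No other subset beats 857.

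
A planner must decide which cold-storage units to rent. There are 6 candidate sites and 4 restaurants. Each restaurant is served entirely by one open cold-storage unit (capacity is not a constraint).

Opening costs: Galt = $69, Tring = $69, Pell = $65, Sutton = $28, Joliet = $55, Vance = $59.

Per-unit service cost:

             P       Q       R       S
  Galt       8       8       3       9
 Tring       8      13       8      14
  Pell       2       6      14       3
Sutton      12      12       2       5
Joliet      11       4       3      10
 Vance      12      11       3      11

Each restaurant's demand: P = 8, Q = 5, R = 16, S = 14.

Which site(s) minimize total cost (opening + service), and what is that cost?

For any fixed open set, each restaurant goes to its cheapest open site; total = fixed + service.
{Pell, Sutton}: P→Pell 2·8=16, Q→Pell 6·5=30, R→Sutton 2·16=32, S→Pell 3·14=42. Service 120; fixed 93; total 213.
{Pell, Joliet}: service 126 + fixed 120 = 246
{Pell, Sutton, Joliet}: P→Pell 2·8=16, Q→Joliet 4·5=20, R→Sutton 2·16=32, S→Pell 3·14=42. Service 110; fixed 148; total 258.
{Galt, Tring, Pell, Sutton, Joliet, Vance}: P→Pell 2·8=16, Q→Joliet 4·5=20, R→Sutton 2·16=32, S→Pell 3·14=42. Service 110; fixed 345; total 455.
No other subset beats 213.

Open Pell and Sutton; minimum total cost 213.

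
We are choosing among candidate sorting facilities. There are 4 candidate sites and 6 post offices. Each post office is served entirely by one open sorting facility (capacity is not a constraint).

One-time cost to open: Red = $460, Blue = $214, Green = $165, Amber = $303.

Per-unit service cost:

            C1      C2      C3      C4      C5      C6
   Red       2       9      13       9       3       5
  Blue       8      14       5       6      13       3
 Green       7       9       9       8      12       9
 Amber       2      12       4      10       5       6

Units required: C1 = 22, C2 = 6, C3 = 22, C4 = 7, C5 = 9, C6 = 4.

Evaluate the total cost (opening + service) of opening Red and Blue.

Total cost: 963

Each post office is assigned to its cheapest site among the open ones.
{Red, Blue}: C1→Red 2·22=44, C2→Red 9·6=54, C3→Blue 5·22=110, C4→Blue 6·7=42, C5→Red 3·9=27, C6→Blue 3·4=12. Service 289; fixed 674; total 963.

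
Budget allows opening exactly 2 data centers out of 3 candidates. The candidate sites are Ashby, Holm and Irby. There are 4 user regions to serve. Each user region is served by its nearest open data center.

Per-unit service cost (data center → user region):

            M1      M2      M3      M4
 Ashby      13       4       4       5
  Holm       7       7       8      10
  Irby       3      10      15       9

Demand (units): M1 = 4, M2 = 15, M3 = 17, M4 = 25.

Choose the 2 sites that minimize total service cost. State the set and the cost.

With exactly 2 open, each user region uses its cheapest among the chosen.
{Ashby, Irby}: M1→Irby 3·4=12, M2→Ashby 4·15=60, M3→Ashby 4·17=68, M4→Ashby 5·25=125. Service cost 265.
{Ashby, Holm}: service cost 281
{Holm, Irby}: service cost 478
Among all 3 size-2 choices, {Ashby, Irby} is lowest.

Choose Ashby and Irby; total service cost 265.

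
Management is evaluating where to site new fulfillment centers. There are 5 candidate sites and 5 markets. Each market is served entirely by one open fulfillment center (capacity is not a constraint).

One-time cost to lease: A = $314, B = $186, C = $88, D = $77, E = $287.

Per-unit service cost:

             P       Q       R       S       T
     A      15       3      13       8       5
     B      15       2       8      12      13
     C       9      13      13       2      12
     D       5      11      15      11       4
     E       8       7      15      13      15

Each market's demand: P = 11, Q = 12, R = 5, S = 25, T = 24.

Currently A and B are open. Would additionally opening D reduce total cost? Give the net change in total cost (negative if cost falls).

Current service cost with {A, B}: 549.
Adding D: each market re-picks its cheapest; new service cost 415, saving 134.
Extra fixed cost: 77. Net change = 77 − 134 = -57.
(Totals: 1049 → 992.)

Yes — net change −57 (cost falls by 57).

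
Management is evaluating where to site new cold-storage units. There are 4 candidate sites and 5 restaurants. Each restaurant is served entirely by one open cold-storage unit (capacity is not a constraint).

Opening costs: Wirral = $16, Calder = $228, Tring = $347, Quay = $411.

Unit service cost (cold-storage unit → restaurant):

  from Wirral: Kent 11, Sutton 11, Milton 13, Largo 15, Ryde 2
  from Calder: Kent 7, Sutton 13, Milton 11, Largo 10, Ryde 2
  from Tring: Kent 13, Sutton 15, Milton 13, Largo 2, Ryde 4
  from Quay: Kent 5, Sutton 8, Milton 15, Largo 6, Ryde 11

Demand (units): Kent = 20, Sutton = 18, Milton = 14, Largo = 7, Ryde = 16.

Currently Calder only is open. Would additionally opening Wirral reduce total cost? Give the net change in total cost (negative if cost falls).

Yes — net change −20 (cost falls by 20).

Current service cost with {Calder}: 630.
Adding Wirral: each restaurant re-picks its cheapest; new service cost 594, saving 36.
Extra fixed cost: 16. Net change = 16 − 36 = -20.
(Totals: 858 → 838.)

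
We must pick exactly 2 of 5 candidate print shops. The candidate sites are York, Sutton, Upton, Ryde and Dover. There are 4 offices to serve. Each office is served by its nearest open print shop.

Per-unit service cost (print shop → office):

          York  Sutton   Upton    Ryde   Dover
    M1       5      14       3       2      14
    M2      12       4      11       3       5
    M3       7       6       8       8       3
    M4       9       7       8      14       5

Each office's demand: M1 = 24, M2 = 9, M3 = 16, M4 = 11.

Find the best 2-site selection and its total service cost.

With exactly 2 open, each office uses its cheapest among the chosen.
{Ryde, Dover}: M1→Ryde 2·24=48, M2→Ryde 3·9=27, M3→Dover 3·16=48, M4→Dover 5·11=55. Service cost 178.
{Upton, Dover}: service cost 220
{Sutton, Ryde}: service cost 248
Among all 10 size-2 choices, {Ryde, Dover} is lowest.

Choose Ryde and Dover; total service cost 178.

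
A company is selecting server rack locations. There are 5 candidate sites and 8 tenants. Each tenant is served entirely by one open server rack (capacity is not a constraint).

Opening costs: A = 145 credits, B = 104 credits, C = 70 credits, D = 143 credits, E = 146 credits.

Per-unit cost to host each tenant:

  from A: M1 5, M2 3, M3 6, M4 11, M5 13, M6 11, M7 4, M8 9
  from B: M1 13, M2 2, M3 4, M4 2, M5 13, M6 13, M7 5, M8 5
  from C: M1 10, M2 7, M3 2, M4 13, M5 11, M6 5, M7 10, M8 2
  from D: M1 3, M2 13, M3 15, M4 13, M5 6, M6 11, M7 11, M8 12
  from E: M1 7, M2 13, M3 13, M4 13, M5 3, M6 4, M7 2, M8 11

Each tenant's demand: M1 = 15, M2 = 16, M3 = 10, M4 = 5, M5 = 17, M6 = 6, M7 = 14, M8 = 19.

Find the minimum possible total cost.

For any fixed open set, each tenant goes to its cheapest open site; total = fixed + service.
{B, C, E}: M1→E 7·15=105, M2→B 2·16=32, M3→C 2·10=20, M4→B 2·5=10, M5→E 3·17=51, M6→E 4·6=24, M7→E 2·14=28, M8→C 2·19=38. Service 308; fixed 320; total 628.
{B, E}: service 385 + fixed 250 = 635
{C, E}: service 443 + fixed 216 = 659
{A, B, C, D, E}: service 248 + fixed 608 = 856
No other subset beats 628.

Minimum total cost: 628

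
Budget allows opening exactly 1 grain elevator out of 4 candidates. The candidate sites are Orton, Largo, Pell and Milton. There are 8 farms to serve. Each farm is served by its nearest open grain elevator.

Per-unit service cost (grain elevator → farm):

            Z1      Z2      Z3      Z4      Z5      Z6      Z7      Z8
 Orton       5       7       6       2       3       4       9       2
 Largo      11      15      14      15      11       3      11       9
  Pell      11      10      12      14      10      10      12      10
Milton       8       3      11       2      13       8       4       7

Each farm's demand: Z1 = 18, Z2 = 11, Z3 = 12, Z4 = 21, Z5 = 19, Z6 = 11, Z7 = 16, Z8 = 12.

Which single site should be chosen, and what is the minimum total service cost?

With exactly 1 open, each farm uses its cheapest among the chosen.
{Orton}: Z1→Orton 5·18=90, Z2→Orton 7·11=77, Z3→Orton 6·12=72, Z4→Orton 2·21=42, Z5→Orton 3·19=57, Z6→Orton 4·11=44, Z7→Orton 9·16=144, Z8→Orton 2·12=24. Service cost 550.
{Milton}: service cost 834
{Pell}: service cost 1358
Among all 4 size-1 choices, {Orton} is lowest.

Choose Orton only; total service cost 550.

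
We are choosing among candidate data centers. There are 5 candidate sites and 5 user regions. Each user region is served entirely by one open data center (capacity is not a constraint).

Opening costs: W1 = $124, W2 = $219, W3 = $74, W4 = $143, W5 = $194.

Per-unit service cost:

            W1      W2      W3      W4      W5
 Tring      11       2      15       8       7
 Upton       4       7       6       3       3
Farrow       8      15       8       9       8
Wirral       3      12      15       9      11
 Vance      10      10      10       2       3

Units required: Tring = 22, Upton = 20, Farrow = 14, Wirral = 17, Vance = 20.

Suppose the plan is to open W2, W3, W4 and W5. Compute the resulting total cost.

Each user region is assigned to its cheapest site among the open ones.
{W2, W3, W4, W5}: Tring→W2 2·22=44, Upton→W4 3·20=60, Farrow→W3 8·14=112, Wirral→W4 9·17=153, Vance→W4 2·20=40. Service 409; fixed 630; total 1039.

Total cost: 1039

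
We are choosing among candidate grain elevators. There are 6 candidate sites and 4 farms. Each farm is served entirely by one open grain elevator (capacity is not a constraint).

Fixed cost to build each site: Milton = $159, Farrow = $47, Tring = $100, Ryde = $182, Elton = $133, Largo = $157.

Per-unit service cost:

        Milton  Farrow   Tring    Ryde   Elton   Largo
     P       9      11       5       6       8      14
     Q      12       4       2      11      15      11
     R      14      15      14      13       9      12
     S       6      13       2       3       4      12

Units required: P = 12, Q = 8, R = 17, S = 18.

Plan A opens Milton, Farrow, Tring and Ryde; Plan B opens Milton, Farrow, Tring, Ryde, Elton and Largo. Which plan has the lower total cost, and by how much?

Plan A is cheaper by 222.

Plan A: {Milton, Farrow, Tring, Ryde}: P→Tring 5·12=60, Q→Tring 2·8=16, R→Ryde 13·17=221, S→Tring 2·18=36. Service 333; fixed 488; total 821.
Plan B: {Milton, Farrow, Tring, Ryde, Elton, Largo}: P→Tring 5·12=60, Q→Tring 2·8=16, R→Elton 9·17=153, S→Tring 2·18=36. Service 265; fixed 778; total 1043.
Difference: |821 − 1043| = 222.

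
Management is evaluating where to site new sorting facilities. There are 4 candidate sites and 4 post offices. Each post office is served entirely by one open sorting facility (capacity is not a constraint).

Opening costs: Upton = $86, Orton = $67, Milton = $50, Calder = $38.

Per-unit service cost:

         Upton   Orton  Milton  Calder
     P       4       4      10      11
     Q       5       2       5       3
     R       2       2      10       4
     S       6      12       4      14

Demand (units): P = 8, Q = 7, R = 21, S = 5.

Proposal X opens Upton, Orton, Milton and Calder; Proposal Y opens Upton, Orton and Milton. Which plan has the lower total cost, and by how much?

Proposal Y is cheaper by 38.

Proposal X: {Upton, Orton, Milton, Calder}: P→Upton 4·8=32, Q→Orton 2·7=14, R→Upton 2·21=42, S→Milton 4·5=20. Service 108; fixed 241; total 349.
Proposal Y: {Upton, Orton, Milton}: P→Upton 4·8=32, Q→Orton 2·7=14, R→Upton 2·21=42, S→Milton 4·5=20. Service 108; fixed 203; total 311.
Difference: |349 − 311| = 38.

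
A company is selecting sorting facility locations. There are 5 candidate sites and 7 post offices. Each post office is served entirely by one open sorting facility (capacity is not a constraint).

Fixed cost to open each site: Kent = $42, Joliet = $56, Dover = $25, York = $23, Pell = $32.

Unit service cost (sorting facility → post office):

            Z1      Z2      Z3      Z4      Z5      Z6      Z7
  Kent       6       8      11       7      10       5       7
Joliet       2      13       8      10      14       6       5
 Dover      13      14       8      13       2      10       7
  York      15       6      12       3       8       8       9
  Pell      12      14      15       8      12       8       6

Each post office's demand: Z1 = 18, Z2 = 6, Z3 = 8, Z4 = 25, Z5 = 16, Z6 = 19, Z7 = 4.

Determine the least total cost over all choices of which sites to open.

Minimum total cost: 481

For any fixed open set, each post office goes to its cheapest open site; total = fixed + service.
{Joliet, Dover, York}: Z1→Joliet 2·18=36, Z2→York 6·6=36, Z3→Joliet 8·8=64, Z4→York 3·25=75, Z5→Dover 2·16=32, Z6→Joliet 6·19=114, Z7→Joliet 5·4=20. Service 377; fixed 104; total 481.
{Kent, Joliet, Dover, York}: Z1→Joliet 2·18=36, Z2→York 6·6=36, Z3→Joliet 8·8=64, Z4→York 3·25=75, Z5→Dover 2·16=32, Z6→Kent 5·19=95, Z7→Joliet 5·4=20. Service 358; fixed 146; total 504.
{Joliet, Dover, York, Pell}: service 377 + fixed 136 = 513
{Kent, Joliet, Dover, York, Pell}: service 358 + fixed 178 = 536
No other subset beats 481.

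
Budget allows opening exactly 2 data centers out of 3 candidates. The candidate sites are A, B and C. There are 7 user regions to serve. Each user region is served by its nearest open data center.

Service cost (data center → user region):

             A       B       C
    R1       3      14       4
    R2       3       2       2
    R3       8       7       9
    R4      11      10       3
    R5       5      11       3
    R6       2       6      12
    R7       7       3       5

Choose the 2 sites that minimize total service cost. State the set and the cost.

With exactly 2 open, each user region uses its cheapest among the chosen.
{A, C}: R1→A 3, R2→C 2, R3→A 8, R4→C 3, R5→C 3, R6→A 2, R7→C 5. Service cost 26.
{B, C}: service cost 28
{A, B}: service cost 32
Among all 3 size-2 choices, {A, C} is lowest.

Choose A and C; total service cost 26.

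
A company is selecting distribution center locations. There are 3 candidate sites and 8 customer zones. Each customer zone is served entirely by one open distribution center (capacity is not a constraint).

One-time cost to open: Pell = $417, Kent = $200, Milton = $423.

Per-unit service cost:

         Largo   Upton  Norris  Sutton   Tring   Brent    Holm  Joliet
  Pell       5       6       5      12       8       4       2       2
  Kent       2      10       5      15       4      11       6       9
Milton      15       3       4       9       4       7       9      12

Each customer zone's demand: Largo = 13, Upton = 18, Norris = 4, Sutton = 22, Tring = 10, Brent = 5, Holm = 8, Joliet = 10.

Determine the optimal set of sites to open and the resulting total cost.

For any fixed open set, each customer zone goes to its cheapest open site; total = fixed + service.
{Kent}: Largo→Kent 2·13=26, Upton→Kent 10·18=180, Norris→Kent 5·4=20, Sutton→Kent 15·22=330, Tring→Kent 4·10=40, Brent→Kent 11·5=55, Holm→Kent 6·8=48, Joliet→Kent 9·10=90. Service 789; fixed 200; total 989.
{Pell}: Largo→Pell 5·13=65, Upton→Pell 6·18=108, Norris→Pell 5·4=20, Sutton→Pell 12·22=264, Tring→Pell 8·10=80, Brent→Pell 4·5=20, Holm→Pell 2·8=16, Joliet→Pell 2·10=20. Service 593; fixed 417; total 1010.
{Kent, Milton}: service 507 + fixed 623 = 1130
{Pell, Kent, Milton}: Largo→Kent 2·13=26, Upton→Milton 3·18=54, Norris→Milton 4·4=16, Sutton→Milton 9·22=198, Tring→Kent 4·10=40, Brent→Pell 4·5=20, Holm→Pell 2·8=16, Joliet→Pell 2·10=20. Service 390; fixed 1040; total 1430.
No other subset beats 989.

Open Kent only; minimum total cost 989.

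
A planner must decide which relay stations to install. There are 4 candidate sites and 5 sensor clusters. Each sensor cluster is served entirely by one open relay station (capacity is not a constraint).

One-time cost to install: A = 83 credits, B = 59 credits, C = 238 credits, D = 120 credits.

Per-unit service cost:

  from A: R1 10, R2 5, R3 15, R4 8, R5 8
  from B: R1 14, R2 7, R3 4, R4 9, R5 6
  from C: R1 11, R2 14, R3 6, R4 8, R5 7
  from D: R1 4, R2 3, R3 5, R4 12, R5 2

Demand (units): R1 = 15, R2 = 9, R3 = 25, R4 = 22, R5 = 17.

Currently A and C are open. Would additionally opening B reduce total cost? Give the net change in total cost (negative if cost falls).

Yes — net change −8 (cost falls by 8).

Current service cost with {A, C}: 640.
Adding B: each sensor cluster re-picks its cheapest; new service cost 573, saving 67.
Extra fixed cost: 59. Net change = 59 − 67 = -8.
(Totals: 961 → 953.)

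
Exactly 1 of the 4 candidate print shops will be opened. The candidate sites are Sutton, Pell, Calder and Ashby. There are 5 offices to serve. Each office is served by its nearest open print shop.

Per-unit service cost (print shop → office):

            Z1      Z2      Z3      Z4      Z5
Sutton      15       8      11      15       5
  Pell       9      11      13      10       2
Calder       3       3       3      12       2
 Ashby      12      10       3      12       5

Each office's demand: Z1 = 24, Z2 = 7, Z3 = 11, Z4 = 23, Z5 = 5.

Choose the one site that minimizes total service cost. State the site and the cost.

With exactly 1 open, each office uses its cheapest among the chosen.
{Calder}: Z1→Calder 3·24=72, Z2→Calder 3·7=21, Z3→Calder 3·11=33, Z4→Calder 12·23=276, Z5→Calder 2·5=10. Service cost 412.
{Pell}: service cost 676
{Ashby}: service cost 692
Among all 4 size-1 choices, {Calder} is lowest.

Choose Calder only; total service cost 412.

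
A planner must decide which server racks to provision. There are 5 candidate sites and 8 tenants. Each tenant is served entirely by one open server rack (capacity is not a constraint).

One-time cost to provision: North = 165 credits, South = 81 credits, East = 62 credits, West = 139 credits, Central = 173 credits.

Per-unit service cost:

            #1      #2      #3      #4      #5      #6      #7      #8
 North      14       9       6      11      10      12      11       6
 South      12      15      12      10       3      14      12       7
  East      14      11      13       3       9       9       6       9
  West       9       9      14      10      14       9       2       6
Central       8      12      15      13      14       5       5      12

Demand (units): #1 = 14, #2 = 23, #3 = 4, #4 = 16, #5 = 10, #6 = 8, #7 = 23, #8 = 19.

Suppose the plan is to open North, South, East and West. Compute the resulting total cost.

Total cost: 1114

Each tenant is assigned to its cheapest site among the open ones.
{North, South, East, West}: #1→West 9·14=126, #2→North 9·23=207, #3→North 6·4=24, #4→East 3·16=48, #5→South 3·10=30, #6→East 9·8=72, #7→West 2·23=46, #8→North 6·19=114. Service 667; fixed 447; total 1114.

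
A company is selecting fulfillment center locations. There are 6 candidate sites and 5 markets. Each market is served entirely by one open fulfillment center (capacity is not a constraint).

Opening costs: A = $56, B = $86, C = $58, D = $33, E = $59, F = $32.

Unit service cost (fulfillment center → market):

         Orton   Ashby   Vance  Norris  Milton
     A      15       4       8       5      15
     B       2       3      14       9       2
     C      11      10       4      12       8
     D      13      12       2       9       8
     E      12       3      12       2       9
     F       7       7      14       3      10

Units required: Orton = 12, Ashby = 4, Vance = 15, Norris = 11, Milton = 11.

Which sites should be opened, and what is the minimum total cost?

For any fixed open set, each market goes to its cheapest open site; total = fixed + service.
{B, D, F}: Orton→B 2·12=24, Ashby→B 3·4=12, Vance→D 2·15=30, Norris→F 3·11=33, Milton→B 2·11=22. Service 121; fixed 151; total 272.
{B, D, E}: service 110 + fixed 178 = 288
{B, D}: Orton→B 2·12=24, Ashby→B 3·4=12, Vance→D 2·15=30, Norris→B 9·11=99, Milton→B 2·11=22. Service 187; fixed 119; total 306.
{A, B, C, D, E, F}: service 110 + fixed 324 = 434
No other subset beats 272.

Open B, D and F; minimum total cost 272.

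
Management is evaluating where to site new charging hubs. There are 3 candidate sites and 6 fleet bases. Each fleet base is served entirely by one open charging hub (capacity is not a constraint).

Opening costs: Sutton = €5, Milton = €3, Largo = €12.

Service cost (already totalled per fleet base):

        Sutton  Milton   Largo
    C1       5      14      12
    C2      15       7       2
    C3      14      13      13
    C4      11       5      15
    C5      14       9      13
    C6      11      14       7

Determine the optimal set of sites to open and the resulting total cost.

Open Sutton and Milton; minimum total cost 58.

For any fixed open set, each fleet base goes to its cheapest open site; total = fixed + service.
{Sutton, Milton}: C1→Sutton 5, C2→Milton 7, C3→Milton 13, C4→Milton 5, C5→Milton 9, C6→Sutton 11. Service 50; fixed 8; total 58.
{Sutton, Milton, Largo}: service 41 + fixed 20 = 61
{Milton, Largo}: service 48 + fixed 15 = 63
{Milton}: C1→Milton 14, C2→Milton 7, C3→Milton 13, C4→Milton 5, C5→Milton 9, C6→Milton 14. Service 62; fixed 3; total 65.
(All 7 nonempty subsets were checked; Sutton and Milton is lowest.)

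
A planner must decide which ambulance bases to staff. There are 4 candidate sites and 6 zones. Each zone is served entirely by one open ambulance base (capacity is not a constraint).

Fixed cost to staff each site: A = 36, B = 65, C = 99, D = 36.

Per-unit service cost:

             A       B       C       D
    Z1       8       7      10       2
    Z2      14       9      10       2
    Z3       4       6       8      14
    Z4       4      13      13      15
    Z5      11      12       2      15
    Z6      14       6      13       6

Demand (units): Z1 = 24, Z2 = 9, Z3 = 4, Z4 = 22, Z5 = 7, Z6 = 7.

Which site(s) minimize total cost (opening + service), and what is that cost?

For any fixed open set, each zone goes to its cheapest open site; total = fixed + service.
{A, D}: Z1→D 2·24=48, Z2→D 2·9=18, Z3→A 4·4=16, Z4→A 4·22=88, Z5→A 11·7=77, Z6→D 6·7=42. Service 289; fixed 72; total 361.
{A, C, D}: service 226 + fixed 171 = 397
{A, B, D}: Z1→D 2·24=48, Z2→D 2·9=18, Z3→A 4·4=16, Z4→A 4·22=88, Z5→A 11·7=77, Z6→B 6·7=42. Service 289; fixed 137; total 426.
{A, B, C, D}: service 226 + fixed 236 = 462
No other subset beats 361.

Open A and D; minimum total cost 361.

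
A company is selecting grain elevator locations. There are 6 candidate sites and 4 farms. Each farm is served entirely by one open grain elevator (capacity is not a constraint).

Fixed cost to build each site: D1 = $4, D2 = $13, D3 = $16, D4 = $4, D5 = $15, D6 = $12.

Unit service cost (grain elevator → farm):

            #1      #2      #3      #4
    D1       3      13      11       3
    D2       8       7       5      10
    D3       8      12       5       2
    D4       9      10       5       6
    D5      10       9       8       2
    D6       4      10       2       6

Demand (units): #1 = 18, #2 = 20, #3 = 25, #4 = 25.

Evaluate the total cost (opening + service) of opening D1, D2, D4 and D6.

Total cost: 352

Each farm is assigned to its cheapest site among the open ones.
{D1, D2, D4, D6}: #1→D1 3·18=54, #2→D2 7·20=140, #3→D6 2·25=50, #4→D1 3·25=75. Service 319; fixed 33; total 352.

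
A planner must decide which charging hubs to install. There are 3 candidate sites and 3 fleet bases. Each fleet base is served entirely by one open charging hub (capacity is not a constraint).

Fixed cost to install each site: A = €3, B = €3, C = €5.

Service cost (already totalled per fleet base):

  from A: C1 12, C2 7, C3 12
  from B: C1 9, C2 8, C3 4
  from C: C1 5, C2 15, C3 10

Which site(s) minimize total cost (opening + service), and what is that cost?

For any fixed open set, each fleet base goes to its cheapest open site; total = fixed + service.
{B}: C1→B 9, C2→B 8, C3→B 4. Service 21; fixed 3; total 24.
{B, C}: service 17 + fixed 8 = 25
{A, B}: C1→B 9, C2→A 7, C3→B 4. Service 20; fixed 6; total 26.
{A, B, C}: C1→C 5, C2→A 7, C3→B 4. Service 16; fixed 11; total 27.
No other subset beats 24.

Open B only; minimum total cost 24.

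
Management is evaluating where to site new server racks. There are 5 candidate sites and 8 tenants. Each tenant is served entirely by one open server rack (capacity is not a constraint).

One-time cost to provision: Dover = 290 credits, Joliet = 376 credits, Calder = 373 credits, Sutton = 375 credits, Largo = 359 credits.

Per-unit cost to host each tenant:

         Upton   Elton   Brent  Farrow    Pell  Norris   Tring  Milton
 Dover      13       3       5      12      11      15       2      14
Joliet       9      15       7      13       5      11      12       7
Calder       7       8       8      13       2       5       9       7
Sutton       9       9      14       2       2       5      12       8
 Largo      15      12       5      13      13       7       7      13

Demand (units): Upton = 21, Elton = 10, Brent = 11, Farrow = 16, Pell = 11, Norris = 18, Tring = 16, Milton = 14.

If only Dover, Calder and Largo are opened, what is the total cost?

Each tenant is assigned to its cheapest site among the open ones.
{Dover, Calder, Largo}: Upton→Calder 7·21=147, Elton→Dover 3·10=30, Brent→Dover 5·11=55, Farrow→Dover 12·16=192, Pell→Calder 2·11=22, Norris→Calder 5·18=90, Tring→Dover 2·16=32, Milton→Calder 7·14=98. Service 666; fixed 1022; total 1688.

Total cost: 1688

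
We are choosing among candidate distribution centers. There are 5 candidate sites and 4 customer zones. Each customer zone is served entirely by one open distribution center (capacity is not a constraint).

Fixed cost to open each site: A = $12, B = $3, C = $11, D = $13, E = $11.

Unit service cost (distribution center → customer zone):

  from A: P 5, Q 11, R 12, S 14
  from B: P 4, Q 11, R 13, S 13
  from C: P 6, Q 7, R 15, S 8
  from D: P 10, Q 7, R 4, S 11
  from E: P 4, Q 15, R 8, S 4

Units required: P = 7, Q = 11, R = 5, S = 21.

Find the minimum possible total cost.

Minimum total cost: 233

For any fixed open set, each customer zone goes to its cheapest open site; total = fixed + service.
{D, E}: P→E 4·7=28, Q→D 7·11=77, R→D 4·5=20, S→E 4·21=84. Service 209; fixed 24; total 233.
{B, D, E}: service 209 + fixed 27 = 236
{C, D, E}: P→E 4·7=28, Q→C 7·11=77, R→D 4·5=20, S→E 4·21=84. Service 209; fixed 35; total 244.
{A, B, C, D, E}: service 209 + fixed 50 = 259
No other subset beats 233.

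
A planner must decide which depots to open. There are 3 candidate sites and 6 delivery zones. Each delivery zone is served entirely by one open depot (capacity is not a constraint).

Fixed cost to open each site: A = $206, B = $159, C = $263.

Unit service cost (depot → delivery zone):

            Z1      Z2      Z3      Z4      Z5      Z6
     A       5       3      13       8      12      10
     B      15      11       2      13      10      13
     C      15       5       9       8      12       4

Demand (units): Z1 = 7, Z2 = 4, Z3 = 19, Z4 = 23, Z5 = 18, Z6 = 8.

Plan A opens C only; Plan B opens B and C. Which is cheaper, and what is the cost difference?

Plan A: {C}: Z1→C 15·7=105, Z2→C 5·4=20, Z3→C 9·19=171, Z4→C 8·23=184, Z5→C 12·18=216, Z6→C 4·8=32. Service 728; fixed 263; total 991.
Plan B: {B, C}: Z1→B 15·7=105, Z2→C 5·4=20, Z3→B 2·19=38, Z4→C 8·23=184, Z5→B 10·18=180, Z6→C 4·8=32. Service 559; fixed 422; total 981.
Difference: |991 − 981| = 10.

Plan B is cheaper by 10.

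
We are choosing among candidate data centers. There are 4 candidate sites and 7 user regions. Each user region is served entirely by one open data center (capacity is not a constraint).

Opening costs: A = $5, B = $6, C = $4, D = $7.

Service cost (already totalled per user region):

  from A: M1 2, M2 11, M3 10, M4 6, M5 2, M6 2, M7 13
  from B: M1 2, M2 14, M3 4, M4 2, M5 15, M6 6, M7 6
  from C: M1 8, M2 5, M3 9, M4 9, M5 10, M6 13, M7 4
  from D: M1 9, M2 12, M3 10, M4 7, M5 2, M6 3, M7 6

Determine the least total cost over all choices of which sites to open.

Minimum total cost: 36

For any fixed open set, each user region goes to its cheapest open site; total = fixed + service.
{A, B, C}: M1→A 2, M2→C 5, M3→B 4, M4→B 2, M5→A 2, M6→A 2, M7→C 4. Service 21; fixed 15; total 36.
{A, C}: service 30 + fixed 9 = 39
{B, C, D}: M1→B 2, M2→C 5, M3→B 4, M4→B 2, M5→D 2, M6→D 3, M7→C 4. Service 22; fixed 17; total 39.
{A, B, C, D}: M1→A 2, M2→C 5, M3→B 4, M4→B 2, M5→A 2, M6→A 2, M7→C 4. Service 21; fixed 22; total 43.
No other subset beats 36.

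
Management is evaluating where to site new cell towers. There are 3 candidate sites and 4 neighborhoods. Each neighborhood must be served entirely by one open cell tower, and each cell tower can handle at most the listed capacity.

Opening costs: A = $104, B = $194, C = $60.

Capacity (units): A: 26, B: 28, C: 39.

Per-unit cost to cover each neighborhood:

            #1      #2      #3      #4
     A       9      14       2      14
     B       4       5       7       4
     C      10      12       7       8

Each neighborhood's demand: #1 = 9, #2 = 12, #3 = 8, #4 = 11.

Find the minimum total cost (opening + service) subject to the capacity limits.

Minimum total cost: 493

Open {A, C}: #1→A 9·9=81, #2→C 12·12=144, #3→A 2·8=16, #4→C 8·11=88.
Loads: A carries 17/26, C carries 23/39. Service 329; fixed 164; total 493.
Next best feasible plan costs 494.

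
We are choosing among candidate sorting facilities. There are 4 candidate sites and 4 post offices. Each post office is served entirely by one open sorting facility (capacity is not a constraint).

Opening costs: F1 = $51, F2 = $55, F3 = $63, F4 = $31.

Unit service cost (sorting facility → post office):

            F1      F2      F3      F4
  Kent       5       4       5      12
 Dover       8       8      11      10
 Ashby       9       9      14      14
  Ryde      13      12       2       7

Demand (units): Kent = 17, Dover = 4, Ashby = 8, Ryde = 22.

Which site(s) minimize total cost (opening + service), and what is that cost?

Open F2 and F3; minimum total cost 334.

For any fixed open set, each post office goes to its cheapest open site; total = fixed + service.
{F2, F3}: Kent→F2 4·17=68, Dover→F2 8·4=32, Ashby→F2 9·8=72, Ryde→F3 2·22=44. Service 216; fixed 118; total 334.
{F1, F3}: Kent→F1 5·17=85, Dover→F1 8·4=32, Ashby→F1 9·8=72, Ryde→F3 2·22=44. Service 233; fixed 114; total 347.
{F3}: Kent→F3 5·17=85, Dover→F3 11·4=44, Ashby→F3 14·8=112, Ryde→F3 2·22=44. Service 285; fixed 63; total 348.
{F1, F2, F3, F4}: service 216 + fixed 200 = 416
(All 15 nonempty subsets were checked; F2 and F3 is lowest.)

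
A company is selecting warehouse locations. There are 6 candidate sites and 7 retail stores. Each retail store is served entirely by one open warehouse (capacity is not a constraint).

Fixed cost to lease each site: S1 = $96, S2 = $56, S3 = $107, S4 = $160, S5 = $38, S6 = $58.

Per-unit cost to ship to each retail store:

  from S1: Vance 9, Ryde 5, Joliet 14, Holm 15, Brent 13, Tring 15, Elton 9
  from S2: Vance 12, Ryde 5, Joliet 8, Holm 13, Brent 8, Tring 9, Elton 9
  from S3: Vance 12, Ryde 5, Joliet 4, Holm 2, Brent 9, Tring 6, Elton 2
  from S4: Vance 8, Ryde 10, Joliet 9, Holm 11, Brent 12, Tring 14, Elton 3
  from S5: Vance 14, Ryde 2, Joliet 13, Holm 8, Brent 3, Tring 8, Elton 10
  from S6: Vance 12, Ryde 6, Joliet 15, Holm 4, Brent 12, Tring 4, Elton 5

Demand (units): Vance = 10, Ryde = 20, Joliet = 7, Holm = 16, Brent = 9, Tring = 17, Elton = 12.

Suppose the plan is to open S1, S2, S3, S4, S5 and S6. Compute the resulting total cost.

Each retail store is assigned to its cheapest site among the open ones.
{S1, S2, S3, S4, S5, S6}: Vance→S4 8·10=80, Ryde→S5 2·20=40, Joliet→S3 4·7=28, Holm→S3 2·16=32, Brent→S5 3·9=27, Tring→S6 4·17=68, Elton→S3 2·12=24. Service 299; fixed 515; total 814.

Total cost: 814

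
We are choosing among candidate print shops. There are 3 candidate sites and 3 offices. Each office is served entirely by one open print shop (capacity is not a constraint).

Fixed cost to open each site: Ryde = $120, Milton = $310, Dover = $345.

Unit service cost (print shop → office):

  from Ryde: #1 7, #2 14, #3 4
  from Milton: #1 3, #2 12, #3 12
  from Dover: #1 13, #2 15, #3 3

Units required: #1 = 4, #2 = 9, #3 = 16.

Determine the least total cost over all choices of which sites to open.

Minimum total cost: 338

For any fixed open set, each office goes to its cheapest open site; total = fixed + service.
{Ryde}: #1→Ryde 7·4=28, #2→Ryde 14·9=126, #3→Ryde 4·16=64. Service 218; fixed 120; total 338.
{Dover}: service 235 + fixed 345 = 580
{Ryde, Milton}: service 184 + fixed 430 = 614
{Ryde, Milton, Dover}: service 168 + fixed 775 = 943
(All 7 nonempty subsets were checked; Ryde only is lowest.)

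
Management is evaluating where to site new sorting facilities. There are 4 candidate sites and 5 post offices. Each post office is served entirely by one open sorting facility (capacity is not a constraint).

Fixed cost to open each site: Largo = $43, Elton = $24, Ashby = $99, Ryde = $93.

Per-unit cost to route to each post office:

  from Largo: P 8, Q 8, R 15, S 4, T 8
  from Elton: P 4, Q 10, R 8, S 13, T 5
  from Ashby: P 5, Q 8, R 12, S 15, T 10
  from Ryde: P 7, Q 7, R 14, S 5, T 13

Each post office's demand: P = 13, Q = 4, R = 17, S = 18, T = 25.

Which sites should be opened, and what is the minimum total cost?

For any fixed open set, each post office goes to its cheapest open site; total = fixed + service.
{Largo, Elton}: P→Elton 4·13=52, Q→Largo 8·4=32, R→Elton 8·17=136, S→Largo 4·18=72, T→Elton 5·25=125. Service 417; fixed 67; total 484.
{Elton, Ryde}: P→Elton 4·13=52, Q→Ryde 7·4=28, R→Elton 8·17=136, S→Ryde 5·18=90, T→Elton 5·25=125. Service 431; fixed 117; total 548.
{Largo, Elton, Ryde}: service 413 + fixed 160 = 573
{Largo, Elton, Ashby, Ryde}: service 413 + fixed 259 = 672
No other subset beats 484.

Open Largo and Elton; minimum total cost 484.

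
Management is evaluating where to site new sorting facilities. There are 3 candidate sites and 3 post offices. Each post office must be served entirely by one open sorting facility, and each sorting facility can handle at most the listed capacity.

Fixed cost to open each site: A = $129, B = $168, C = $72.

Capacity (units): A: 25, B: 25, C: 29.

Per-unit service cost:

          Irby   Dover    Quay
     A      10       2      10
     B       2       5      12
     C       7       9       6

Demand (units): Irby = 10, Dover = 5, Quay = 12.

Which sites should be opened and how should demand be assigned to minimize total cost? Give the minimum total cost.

Open {C}: Irby→C 7·10=70, Dover→C 9·5=45, Quay→C 6·12=72.
Loads: C carries 27/29. Service 187; fixed 72; total 259.
Next best feasible plan costs 353.

Minimum total cost: 259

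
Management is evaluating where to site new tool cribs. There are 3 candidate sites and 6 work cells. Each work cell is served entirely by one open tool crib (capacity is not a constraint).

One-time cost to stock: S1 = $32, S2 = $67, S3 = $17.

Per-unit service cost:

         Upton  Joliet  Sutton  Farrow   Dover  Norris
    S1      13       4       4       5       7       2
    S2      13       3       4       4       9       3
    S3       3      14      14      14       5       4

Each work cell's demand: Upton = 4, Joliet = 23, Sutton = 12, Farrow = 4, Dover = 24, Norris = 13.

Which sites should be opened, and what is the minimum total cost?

For any fixed open set, each work cell goes to its cheapest open site; total = fixed + service.
{S1, S3}: Upton→S3 3·4=12, Joliet→S1 4·23=92, Sutton→S1 4·12=48, Farrow→S1 5·4=20, Dover→S3 5·24=120, Norris→S1 2·13=26. Service 318; fixed 49; total 367.
{S2, S3}: service 304 + fixed 84 = 388
{S1, S2, S3}: service 291 + fixed 116 = 407
{S3}: Upton→S3 3·4=12, Joliet→S3 14·23=322, Sutton→S3 14·12=168, Farrow→S3 14·4=56, Dover→S3 5·24=120, Norris→S3 4·13=52. Service 730; fixed 17; total 747.
No other subset beats 367.

Open S1 and S3; minimum total cost 367.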